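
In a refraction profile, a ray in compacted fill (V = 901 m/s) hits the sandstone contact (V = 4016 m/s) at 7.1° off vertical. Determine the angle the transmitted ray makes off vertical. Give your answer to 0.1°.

33.4°

sin θ₁/V₁ = sin θ₂/V₂ ⇒ sin θ₂ = 4016·sin 7.1°/901 = 4016·0.1236/901 = 0.5509.
θ₂ = sin⁻¹(0.5509) = 33.43° (from vertical).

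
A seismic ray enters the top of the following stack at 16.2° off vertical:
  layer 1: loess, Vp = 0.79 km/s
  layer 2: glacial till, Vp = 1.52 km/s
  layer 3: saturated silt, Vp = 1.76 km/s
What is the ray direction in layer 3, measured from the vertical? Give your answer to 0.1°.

38.4°

Ray parameter p = sin 16.2° / 0.79 = 3.5315e-01 s/km.
sin θ_3 = p·V_3 = 3.5315e-01 × 1.76 = 0.6215.
θ_3 = 38.43° from the vertical.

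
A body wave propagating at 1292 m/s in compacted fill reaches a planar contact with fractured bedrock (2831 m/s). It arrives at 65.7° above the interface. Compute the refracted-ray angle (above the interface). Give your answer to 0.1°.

25.6°

Angle from the normal: 90° − 65.7° = 24.3°.
sin θ₁/V₁ = sin θ₂/V₂ ⇒ sin θ₂ = 2831·sin 24.3°/1292 = 2831·0.4115/1292 = 0.9017.
θ₂ = arcsin 0.9017 = 64.38° from the normal.
From the interface: 90° − 64.38° = 25.62°.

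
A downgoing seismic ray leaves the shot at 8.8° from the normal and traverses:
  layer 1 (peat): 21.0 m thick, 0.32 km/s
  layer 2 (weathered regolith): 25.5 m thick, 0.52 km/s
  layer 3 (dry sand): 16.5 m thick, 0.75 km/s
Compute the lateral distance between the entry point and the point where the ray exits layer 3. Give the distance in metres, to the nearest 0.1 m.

Apply Snell's law at each interface; in layer i the horizontal offset is hᵢ·tan θᵢ.
Layer 1: θ = 8.80°; offset = 21.0·tan 8.80° = 3.251 m.
Layer 2: sin θ = 0.52·sin 8.8°/0.32 = 0.2486, θ = 14.39°; offset = 25.5·tan 14.39° = 6.545 m.
Layer 3: sin θ = 0.75·sin 8.8°/0.32 = 0.3586, θ = 21.01°; offset = 16.5·tan 21.01° = 6.338 m.
Total horizontal offset = 16.133 m.

16.1 m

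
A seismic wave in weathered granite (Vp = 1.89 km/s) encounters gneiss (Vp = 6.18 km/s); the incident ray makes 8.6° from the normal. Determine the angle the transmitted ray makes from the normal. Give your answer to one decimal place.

29.3°

Snell's law: sin θ₂ = (V₂/V₁)·sin θ₁ = (6.18/1.89)·sin 8.6° = 0.4890.
θ₂ = arcsin 0.4890 = 29.27° from the normal.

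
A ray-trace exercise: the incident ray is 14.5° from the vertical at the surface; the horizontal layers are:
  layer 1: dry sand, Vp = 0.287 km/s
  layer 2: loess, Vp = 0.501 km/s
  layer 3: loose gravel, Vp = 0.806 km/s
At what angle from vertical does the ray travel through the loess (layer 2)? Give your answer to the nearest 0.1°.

Snell's law across each interface conserves sin θ / V, so sin θ_2 = V_2·sin θ₁/V₁.
sin θ_2 = 0.501 × sin 14.5° / 0.287 = 0.4371.
θ_2 = arcsin 0.4371 = 25.92°.

25.9°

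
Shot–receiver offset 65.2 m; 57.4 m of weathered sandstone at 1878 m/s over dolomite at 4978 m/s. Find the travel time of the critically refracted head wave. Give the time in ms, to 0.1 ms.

69.7 ms

t = x/V₂ + 2h·√(V₂²−V₁²)/(V₁V₂).
√(V₂²−V₁²) = √(4978²−1878²) = 4610.2 m/s; delay term = 2·57.4·4610.2/(1878·4978) = 0.05661 s.
t = 65.2/4978 + 0.05661 = 0.06971 s.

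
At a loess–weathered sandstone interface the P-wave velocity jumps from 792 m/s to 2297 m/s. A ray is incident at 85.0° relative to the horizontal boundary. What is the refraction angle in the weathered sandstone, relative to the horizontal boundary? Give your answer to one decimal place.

75.4°

Angle from the normal: 90° − 85.0° = 5.0°.
Snell's law: sin θ₂ = (V₂/V₁)·sin θ₁ = (2297/792)·sin 5.0° = 0.2528.
θ₂ = arcsin 0.2528 = 14.64° from the normal.
From the interface: 90° − 14.64° = 75.36°.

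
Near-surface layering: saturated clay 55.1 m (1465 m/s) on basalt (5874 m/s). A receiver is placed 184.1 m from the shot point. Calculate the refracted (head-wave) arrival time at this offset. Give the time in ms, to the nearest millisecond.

θ_c = arcsin(V₁/V₂) = arcsin(1465/5874) = 14.44°, cos θ_c = 0.9684.
Intercept time tᵢ = 2h cos θ_c / V₁ = 2·55.1·0.9684/1465 = 0.07284 s.
t = x/V₂ + tᵢ = 184.1/5874 + 0.07284 = 0.10419 s.

104 ms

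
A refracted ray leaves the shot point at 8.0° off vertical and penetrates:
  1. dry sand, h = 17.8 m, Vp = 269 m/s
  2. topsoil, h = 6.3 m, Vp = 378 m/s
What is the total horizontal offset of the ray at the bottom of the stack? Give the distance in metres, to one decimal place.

3.8 m

Apply Snell's law at each interface; in layer i the horizontal offset is hᵢ·tan θᵢ.
Layer 1: θ = 8.00°; offset = 17.8·tan 8.00° = 2.502 m.
Layer 2: sin θ = 378·sin 8.0°/269 = 0.1956, θ = 11.28°; offset = 6.3·tan 11.28° = 1.256 m.
Total horizontal offset = 3.758 m.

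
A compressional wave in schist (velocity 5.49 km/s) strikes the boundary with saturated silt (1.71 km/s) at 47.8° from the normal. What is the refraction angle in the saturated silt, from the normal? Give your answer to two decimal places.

13.34°

Snell's law: sin θ₂ = (V₂/V₁)·sin θ₁ = (1.71/5.49)·sin 47.8° = 0.2307.
θ₂ = arcsin 0.2307 = 13.34° from the normal.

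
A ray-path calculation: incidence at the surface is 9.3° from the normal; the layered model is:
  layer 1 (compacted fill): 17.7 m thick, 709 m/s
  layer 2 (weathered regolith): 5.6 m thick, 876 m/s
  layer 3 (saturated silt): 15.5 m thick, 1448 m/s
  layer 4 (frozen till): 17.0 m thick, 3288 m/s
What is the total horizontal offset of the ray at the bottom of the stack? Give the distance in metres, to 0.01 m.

28.70 m

p = sin θ₁/V₁ = sin 9.3°/709 = 2.2793e-04 s/m is conserved through the stack.
Layer 1: θ = 9.30°; offset = 17.7·tan 9.30° = 2.8985 m.
Layer 2: sin θ = p·876 = 0.1997 → θ = 11.52°; offset = 5.6·tan 11.52° = 1.1411 m.
Layer 3: sin θ = p·1448 = 0.3300 → θ = 19.27°; offset = 15.5·tan 19.27° = 5.4194 m.
Layer 4: sin θ = p·3288 = 0.7494 → θ = 48.54°; offset = 17.0·tan 48.54° = 19.2434 m.
Total horizontal offset = 28.7024 m.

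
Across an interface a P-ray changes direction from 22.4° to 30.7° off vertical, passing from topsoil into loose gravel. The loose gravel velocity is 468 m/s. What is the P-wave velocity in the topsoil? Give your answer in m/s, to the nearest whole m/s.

349 m/s

sin 22.4° = 0.3811; sin 30.7° = 0.5105.
V₁ = V₂·(sin θ₁/sin θ₂) = 468·(0.3811/0.5105) = 349.32 m/s.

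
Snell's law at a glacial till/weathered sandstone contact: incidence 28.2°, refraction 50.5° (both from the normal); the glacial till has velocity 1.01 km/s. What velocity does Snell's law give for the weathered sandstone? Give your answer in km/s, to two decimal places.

1.65 km/s

Snell's law: sin 28.2°/V₁ = sin 50.5°/V₂.
V₂ = V₁·sin 50.5°/sin 28.2° = 1.01 × 1.6329 = 1.65 km/s.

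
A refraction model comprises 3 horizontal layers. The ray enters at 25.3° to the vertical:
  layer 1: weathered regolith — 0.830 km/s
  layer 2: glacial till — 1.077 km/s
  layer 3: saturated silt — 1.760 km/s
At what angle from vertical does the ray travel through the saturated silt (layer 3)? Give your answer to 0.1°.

Snell's law across each interface conserves sin θ / V, so sin θ_3 = V_3·sin θ₁/V₁.
sin θ_3 = 1.760 × sin 25.3° / 0.830 = 0.9062.
θ_3 = arcsin 0.9062 = 64.99°.

65.0°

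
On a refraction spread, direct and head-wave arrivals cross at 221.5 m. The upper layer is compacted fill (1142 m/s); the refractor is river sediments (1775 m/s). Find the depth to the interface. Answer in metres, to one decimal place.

51.6 m

x_cross = 2h·√((V₂+V₁)/(V₂−V₁)) → h = x_cross / (2·√((V₂+V₁)/(V₂−V₁))).
√((V₂+V₁)/(V₂−V₁)) = √((1775+1142)/(1775−1142)) = 2.1467.
h = 221.5 / (2·2.1467) = 51.59 m.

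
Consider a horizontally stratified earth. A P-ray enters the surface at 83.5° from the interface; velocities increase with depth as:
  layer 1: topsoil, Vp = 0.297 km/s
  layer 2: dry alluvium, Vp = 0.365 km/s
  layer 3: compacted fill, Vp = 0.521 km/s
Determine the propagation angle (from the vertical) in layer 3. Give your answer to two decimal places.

11.45°

From the normal: θ₁ = 90° − 83.5° = 6.5°.
Snell's law across each interface conserves sin θ / V, so sin θ_3 = V_3·sin θ₁/V₁.
sin θ_3 = 0.521 × sin 6.5° / 0.297 = 0.1986.
θ_3 = arcsin 0.1986 = 11.45°.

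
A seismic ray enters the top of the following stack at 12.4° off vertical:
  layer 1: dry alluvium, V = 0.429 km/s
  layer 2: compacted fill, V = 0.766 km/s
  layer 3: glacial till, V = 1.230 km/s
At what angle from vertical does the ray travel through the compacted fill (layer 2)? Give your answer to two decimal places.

Snell's law across each interface conserves sin θ / V, so sin θ_2 = V_2·sin θ₁/V₁.
sin θ_2 = 0.766 × sin 12.4° / 0.429 = 0.3834.
θ_2 = arcsin 0.3834 = 22.55°.

22.55°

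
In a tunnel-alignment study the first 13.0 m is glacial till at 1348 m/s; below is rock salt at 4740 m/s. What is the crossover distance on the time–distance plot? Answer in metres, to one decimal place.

34.8 m

θ_c = arcsin(1348/4740) = 16.52°, so cos θ_c = 0.9587 and tᵢ = 2h cos θ_c/V₁ = 0.0185 s.
At crossover x/V₁ = x/V₂ + tᵢ ⇒ x = tᵢ/(1/V₁ − 1/V₂) = 0.01849/(7.4184e-04 − 2.1097e-04) = 34.83 m.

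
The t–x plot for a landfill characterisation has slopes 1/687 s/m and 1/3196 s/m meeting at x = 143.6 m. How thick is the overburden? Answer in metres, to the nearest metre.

58 m

x_cross = 2h·√((V₂+V₁)/(V₂−V₁)) → h = x_cross / (2·√((V₂+V₁)/(V₂−V₁))).
√((V₂+V₁)/(V₂−V₁)) = √((3196+687)/(3196−687)) = 1.2440.
h = 143.6 / (2·1.2440) = 57.72 m.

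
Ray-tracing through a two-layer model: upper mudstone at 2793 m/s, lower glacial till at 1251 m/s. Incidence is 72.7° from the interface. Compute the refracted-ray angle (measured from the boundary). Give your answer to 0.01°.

Angle from the normal: 90° − 72.7° = 17.3°.
sin θ₁/V₁ = sin θ₂/V₂ ⇒ sin θ₂ = 1251·sin 17.3°/2793 = 1251·0.2974/2793 = 0.1332.
θ₂ = arcsin 0.1332 = 7.65° from the normal.
From the interface: 90° − 7.65° = 82.35°.

82.35°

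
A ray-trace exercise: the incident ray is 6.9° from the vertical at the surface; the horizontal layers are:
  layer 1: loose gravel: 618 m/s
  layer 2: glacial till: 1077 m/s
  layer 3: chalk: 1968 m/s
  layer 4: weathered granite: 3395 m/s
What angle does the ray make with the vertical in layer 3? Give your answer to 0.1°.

22.5°

Snell's law across each interface conserves sin θ / V, so sin θ_3 = V_3·sin θ₁/V₁.
sin θ_3 = 1968 × sin 6.9° / 618 = 0.3826.
θ_3 = 22.49° from the vertical.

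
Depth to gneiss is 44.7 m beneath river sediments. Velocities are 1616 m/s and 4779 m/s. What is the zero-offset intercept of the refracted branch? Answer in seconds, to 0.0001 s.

tᵢ = 2h·√(V₂²−V₁²)/(V₁V₂).
√(V₂²−V₁²) = √(4779²−1616²) = 4497.5 m/s.
tᵢ = 2·44.7·4497.5/(1616·4779) = 0.05206 s.

0.0521 s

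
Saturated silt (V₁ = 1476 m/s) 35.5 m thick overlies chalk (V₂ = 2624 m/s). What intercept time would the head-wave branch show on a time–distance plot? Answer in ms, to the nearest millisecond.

tᵢ = 2h·√(V₂²−V₁²)/(V₁V₂).
√(V₂²−V₁²) = √(2624²−1476²) = 2169.5 m/s.
tᵢ = 2·35.5·2169.5/(1476·2624) = 0.03977 s.

40 ms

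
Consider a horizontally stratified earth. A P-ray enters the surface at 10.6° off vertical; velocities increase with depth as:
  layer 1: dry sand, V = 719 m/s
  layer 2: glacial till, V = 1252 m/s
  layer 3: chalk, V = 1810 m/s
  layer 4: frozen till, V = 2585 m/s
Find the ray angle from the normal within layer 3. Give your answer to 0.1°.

Ray parameter p = sin 10.6° / 719 = 2.5584e-04 s/m.
sin θ_3 = p·V_3 = 2.5584e-04 × 1810 = 0.4631.
θ_3 = 27.59° from the vertical.

27.6°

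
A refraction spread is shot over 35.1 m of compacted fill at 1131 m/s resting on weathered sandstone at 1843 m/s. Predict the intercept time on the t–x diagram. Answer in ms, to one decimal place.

θ_c = arcsin(V₁/V₂) = arcsin(1131/1843) = 37.86°; cos θ_c = 0.7896.
tᵢ = 2h·cos θ_c / V₁ = 2·35.1·0.7896 / 1131 = 0.04901 s.

49.0 ms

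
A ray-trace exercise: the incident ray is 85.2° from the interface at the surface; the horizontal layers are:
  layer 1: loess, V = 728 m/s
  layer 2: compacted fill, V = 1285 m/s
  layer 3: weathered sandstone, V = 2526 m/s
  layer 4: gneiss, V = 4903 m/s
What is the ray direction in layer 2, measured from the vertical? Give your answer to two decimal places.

8.49°

From the normal: θ₁ = 90° − 85.2° = 4.8°.
Snell's law across each interface conserves sin θ / V, so sin θ_2 = V_2·sin θ₁/V₁.
sin θ_2 = 1285 × sin 4.8° / 728 = 0.1477.
θ_2 = 8.49° from the vertical.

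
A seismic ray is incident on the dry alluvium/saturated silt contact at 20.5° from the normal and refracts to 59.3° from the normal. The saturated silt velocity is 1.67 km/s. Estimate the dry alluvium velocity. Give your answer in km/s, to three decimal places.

0.680 km/s

Snell's law: sin 20.5°/V₁ = sin 59.3°/V₂.
V₁ = V₂·sin 20.5°/sin 59.3° = 1.67 × 0.4073 = 0.680 km/s.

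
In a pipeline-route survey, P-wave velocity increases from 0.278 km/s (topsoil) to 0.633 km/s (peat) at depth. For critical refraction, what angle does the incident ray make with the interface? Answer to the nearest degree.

64°

Critical incidence: sin θ_c = V₁/V₂ = 0.278/0.633 = 0.4392.
θ_c = arcsin 0.4392 = 26.05°.
Measured from the interface: 90° − 26.05° = 63.95°.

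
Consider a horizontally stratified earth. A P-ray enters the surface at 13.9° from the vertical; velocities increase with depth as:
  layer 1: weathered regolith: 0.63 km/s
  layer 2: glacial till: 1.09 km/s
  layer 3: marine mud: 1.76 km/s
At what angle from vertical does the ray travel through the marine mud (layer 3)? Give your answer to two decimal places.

Snell's law across each interface conserves sin θ / V, so sin θ_3 = V_3·sin θ₁/V₁.
sin θ_3 = 1.76 × sin 13.9° / 0.63 = 0.6711.
θ_3 = arcsin 0.6711 = 42.15°.

42.15°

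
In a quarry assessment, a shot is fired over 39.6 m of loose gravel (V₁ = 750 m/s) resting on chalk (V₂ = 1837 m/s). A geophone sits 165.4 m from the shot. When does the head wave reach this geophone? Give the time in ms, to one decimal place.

t = x/V₂ + 2h·√(V₂²−V₁²)/(V₁V₂).
√(V₂²−V₁²) = √(1837²−750²) = 1676.9 m/s; delay term = 2·39.6·1676.9/(750·1837) = 0.09640 s.
t = 165.4/1837 + 0.09640 = 0.18644 s.

186.4 ms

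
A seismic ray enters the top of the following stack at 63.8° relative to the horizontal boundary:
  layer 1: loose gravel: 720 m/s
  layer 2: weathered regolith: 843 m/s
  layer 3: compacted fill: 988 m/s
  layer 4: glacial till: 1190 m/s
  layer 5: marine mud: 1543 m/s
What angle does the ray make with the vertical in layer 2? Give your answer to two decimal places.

From the normal: θ₁ = 90° − 63.8° = 26.2°.
Ray parameter p = sin 26.2° / 720 = 6.1320e-04 s/m.
sin θ_2 = p·V_2 = 6.1320e-04 × 843 = 0.5169.
θ_2 = arcsin 0.5169 = 31.13°.

31.13°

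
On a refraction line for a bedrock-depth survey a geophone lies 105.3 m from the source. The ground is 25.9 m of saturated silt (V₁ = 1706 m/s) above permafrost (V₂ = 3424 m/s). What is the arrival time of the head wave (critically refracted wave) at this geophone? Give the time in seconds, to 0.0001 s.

t = x/V₂ + 2h·√(V₂²−V₁²)/(V₁V₂).
√(V₂²−V₁²) = √(3424²−1706²) = 2968.7 m/s; delay term = 2·25.9·2968.7/(1706·3424) = 0.02633 s.
t = 105.3/3424 + 0.02633 = 0.05708 s.

0.0571 s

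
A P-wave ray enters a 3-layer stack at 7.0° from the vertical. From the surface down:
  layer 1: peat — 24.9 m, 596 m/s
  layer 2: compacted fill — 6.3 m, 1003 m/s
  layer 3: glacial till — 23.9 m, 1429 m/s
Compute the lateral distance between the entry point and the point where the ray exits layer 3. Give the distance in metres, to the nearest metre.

Apply Snell's law at each interface; in layer i the horizontal offset is hᵢ·tan θᵢ.
Layer 1: θ = 7.00°; offset = 24.9·tan 7.00° = 3.057 m.
Layer 2: sin θ = 1003·sin 7.0°/596 = 0.2051, θ = 11.83°; offset = 6.3·tan 11.83° = 1.320 m.
Layer 3: sin θ = 1429·sin 7.0°/596 = 0.2922, θ = 16.99°; offset = 23.9·tan 16.99° = 7.302 m.
Summing the layer offsets gives 11.680 m.

12 m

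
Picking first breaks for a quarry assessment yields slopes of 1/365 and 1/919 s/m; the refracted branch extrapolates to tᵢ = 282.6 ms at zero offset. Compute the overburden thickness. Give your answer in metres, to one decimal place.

56.2 m

h = tᵢ·V₁·V₂ / (2·√(V₂²−V₁²)).
√(V₂²−V₁²) = √(919² − 365²) = 843.4 m/s.
h = 0.2826 s × 365 × 919 / (2 × 843.4) = 56.20 m.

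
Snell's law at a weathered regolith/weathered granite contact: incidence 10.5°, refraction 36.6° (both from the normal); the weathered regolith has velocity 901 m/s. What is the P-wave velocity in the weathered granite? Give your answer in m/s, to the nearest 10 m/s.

2950 m/s

Snell's law: sin 10.5°/V₁ = sin 36.6°/V₂.
V₂ = V₁·sin 36.6°/sin 10.5° = 901 × 3.2717 = 2947.83 m/s.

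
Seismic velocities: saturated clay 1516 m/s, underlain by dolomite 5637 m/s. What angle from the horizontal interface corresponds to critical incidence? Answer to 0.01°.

74.40°

At critical incidence the refracted ray runs along the interface (θ₂ = 90°), so sin θ_c = V₁/V₂.
θ_c = arcsin(1516/5637) = arcsin 0.2689 = 15.60°.
Measured from the interface: 90° − 15.60° = 74.40°.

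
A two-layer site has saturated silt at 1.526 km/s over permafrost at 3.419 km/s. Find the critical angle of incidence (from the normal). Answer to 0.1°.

At critical incidence the refracted ray runs along the interface (θ₂ = 90°), so sin θ_c = V₁/V₂.
θ_c = arcsin(1.526/3.419) = arcsin 0.4463 = 26.51°.

26.5°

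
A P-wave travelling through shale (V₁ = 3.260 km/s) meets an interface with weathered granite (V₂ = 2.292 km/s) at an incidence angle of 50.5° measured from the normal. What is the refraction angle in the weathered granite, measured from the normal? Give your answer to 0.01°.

32.85°

Snell's law: sin θ₂ = (V₂/V₁)·sin θ₁ = (2.292/3.260)·sin 50.5° = 0.5425.
θ₂ = sin⁻¹(0.5425) = 32.85° (from vertical).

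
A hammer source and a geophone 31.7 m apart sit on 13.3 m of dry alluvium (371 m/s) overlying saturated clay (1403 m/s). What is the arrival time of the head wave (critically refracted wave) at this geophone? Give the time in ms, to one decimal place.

91.7 ms

t = x/V₂ + 2h·√(V₂²−V₁²)/(V₁V₂).
√(V₂²−V₁²) = √(1403²−371²) = 1353.1 m/s; delay term = 2·13.3·1353.1/(371·1403) = 0.06915 s.
t = 31.7/1403 + 0.06915 = 0.09174 s.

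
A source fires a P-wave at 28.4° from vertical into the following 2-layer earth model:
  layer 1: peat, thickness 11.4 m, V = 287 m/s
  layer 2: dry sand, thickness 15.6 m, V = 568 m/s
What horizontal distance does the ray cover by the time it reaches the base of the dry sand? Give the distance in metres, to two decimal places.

49.67 m

p = sin θ₁/V₁ = sin 28.4°/287 = 1.6572e-03 s/m is conserved through the stack.
Layer 1: θ = 28.40°; offset = 11.4·tan 28.40° = 6.1640 m.
Layer 2: sin θ = p·568 = 0.9413 → θ = 70.27°; offset = 15.6·tan 70.27° = 43.5019 m.
Summing the layer offsets gives 49.6658 m.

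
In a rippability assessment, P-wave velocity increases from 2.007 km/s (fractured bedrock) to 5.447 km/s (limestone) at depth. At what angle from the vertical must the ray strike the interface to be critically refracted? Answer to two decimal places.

21.62°

Critical incidence: sin θ_c = V₁/V₂ = 2.007/5.447 = 0.3685.
θ_c = arcsin 0.3685 = 21.62°.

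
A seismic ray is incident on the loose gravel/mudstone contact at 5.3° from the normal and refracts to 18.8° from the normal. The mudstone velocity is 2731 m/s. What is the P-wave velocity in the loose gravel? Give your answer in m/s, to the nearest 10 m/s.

Snell's law: sin 5.3°/V₁ = sin 18.8°/V₂.
V₁ = V₂·sin 5.3°/sin 18.8° = 2731 × 0.2866 = 782.78 m/s.

780 m/s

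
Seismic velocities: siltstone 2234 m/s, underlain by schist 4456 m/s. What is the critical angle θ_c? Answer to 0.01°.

At critical incidence the refracted ray runs along the interface (θ₂ = 90°), so sin θ_c = V₁/V₂.
θ_c = arcsin(2234/4456) = arcsin 0.5013 = 30.09°.

30.09°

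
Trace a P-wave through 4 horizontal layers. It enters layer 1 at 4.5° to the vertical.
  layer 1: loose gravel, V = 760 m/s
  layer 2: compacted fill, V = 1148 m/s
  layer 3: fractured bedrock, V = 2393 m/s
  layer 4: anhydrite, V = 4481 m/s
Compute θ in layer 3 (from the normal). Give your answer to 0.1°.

14.3°

Ray parameter p = sin 4.5° / 760 = 1.0324e-04 s/m.
sin θ_3 = p·V_3 = 1.0324e-04 × 2393 = 0.2470.
θ_3 = arcsin 0.2470 = 14.30°.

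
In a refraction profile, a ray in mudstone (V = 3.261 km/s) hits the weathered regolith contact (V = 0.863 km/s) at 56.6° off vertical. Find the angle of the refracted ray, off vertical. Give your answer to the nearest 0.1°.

12.8°

Snell's law: sin θ₂ = (V₂/V₁)·sin θ₁ = (0.863/3.261)·sin 56.6° = 0.2209.
θ₂ = sin⁻¹(0.2209) = 12.76° (from vertical).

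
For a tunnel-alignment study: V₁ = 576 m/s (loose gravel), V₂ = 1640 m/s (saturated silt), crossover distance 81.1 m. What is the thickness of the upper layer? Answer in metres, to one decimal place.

28.1 m

h = (x_cross/2)·√((V₂−V₁)/(V₂+V₁)).
(V₂−V₁)/(V₂+V₁) = (1640−576)/(1640+576) = 0.4801; √ = 0.6929.
h = (81.1/2)·0.6929 = 28.10 m.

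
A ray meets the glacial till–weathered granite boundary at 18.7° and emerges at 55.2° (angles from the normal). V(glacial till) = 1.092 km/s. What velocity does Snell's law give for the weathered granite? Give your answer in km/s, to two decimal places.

sin 18.7° = 0.3206; sin 55.2° = 0.8211.
V₂ = V₁·(sin θ₂/sin θ₁) = 1.092·(0.8211/0.3206) = 2.80 km/s.

2.80 km/s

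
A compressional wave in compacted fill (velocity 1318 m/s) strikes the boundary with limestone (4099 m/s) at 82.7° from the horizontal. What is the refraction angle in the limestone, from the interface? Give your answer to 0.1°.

66.7°

Angle from the normal: 90° − 82.7° = 7.3°.
sin θ₁/V₁ = sin θ₂/V₂ ⇒ sin θ₂ = 4099·sin 7.3°/1318 = 4099·0.1271/1318 = 0.3952.
θ₂ = arcsin 0.3952 = 23.28° from the normal.
From the interface: 90° − 23.28° = 66.72°.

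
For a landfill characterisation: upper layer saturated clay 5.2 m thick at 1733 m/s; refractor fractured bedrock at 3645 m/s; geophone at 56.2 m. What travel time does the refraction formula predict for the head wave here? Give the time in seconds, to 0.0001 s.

0.0207 s

t = x/V₂ + 2h·√(V₂²−V₁²)/(V₁V₂).
√(V₂²−V₁²) = √(3645²−1733²) = 3206.7 m/s; delay term = 2·5.2·3206.7/(1733·3645) = 0.00528 s.
t = 56.2/3645 + 0.00528 = 0.02070 s.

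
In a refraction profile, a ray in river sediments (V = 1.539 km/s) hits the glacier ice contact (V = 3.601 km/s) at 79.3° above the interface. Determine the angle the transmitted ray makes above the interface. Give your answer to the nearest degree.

64°

Angle from the normal: 90° − 79.3° = 10.7°.
sin θ₁/V₁ = sin θ₂/V₂ ⇒ sin θ₂ = 3.601·sin 10.7°/1.539 = 3.601·0.1857/1.539 = 0.4344.
θ₂ = arcsin 0.4344 = 25.75° from the normal.
From the interface: 90° − 25.75° = 64.25°.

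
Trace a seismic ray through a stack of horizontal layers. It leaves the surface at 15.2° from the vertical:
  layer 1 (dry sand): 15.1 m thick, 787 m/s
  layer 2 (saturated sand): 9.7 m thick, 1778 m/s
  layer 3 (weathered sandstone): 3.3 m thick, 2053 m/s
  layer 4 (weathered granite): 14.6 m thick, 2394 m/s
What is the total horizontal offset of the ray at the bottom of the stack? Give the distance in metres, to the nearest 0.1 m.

Apply Snell's law at each interface; in layer i the horizontal offset is hᵢ·tan θᵢ.
Layer 1: θ = 15.20°; offset = 15.1·tan 15.20° = 4.103 m.
Layer 2: sin θ = 1778·sin 15.2°/787 = 0.5923, θ = 36.32°; offset = 9.7·tan 36.32° = 7.131 m.
Layer 3: sin θ = 2053·sin 15.2°/787 = 0.6840, θ = 43.15°; offset = 3.3·tan 43.15° = 3.094 m.
Layer 4: sin θ = 2394·sin 15.2°/787 = 0.7976, θ = 52.90°; offset = 14.6·tan 52.90° = 19.303 m.
Σ offsets = 33.631 m.

33.6 m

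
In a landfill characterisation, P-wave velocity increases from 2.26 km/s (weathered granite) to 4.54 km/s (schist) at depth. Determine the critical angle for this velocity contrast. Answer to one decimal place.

At critical incidence the refracted ray runs along the interface (θ₂ = 90°), so sin θ_c = V₁/V₂.
θ_c = arcsin(2.26/4.54) = arcsin 0.4978 = 29.85°.

29.9°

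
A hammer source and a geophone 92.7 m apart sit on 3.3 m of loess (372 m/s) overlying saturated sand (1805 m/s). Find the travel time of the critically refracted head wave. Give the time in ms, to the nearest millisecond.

t = x/V₂ + 2h·√(V₂²−V₁²)/(V₁V₂).
√(V₂²−V₁²) = √(1805²−372²) = 1766.3 m/s; delay term = 2·3.3·1766.3/(372·1805) = 0.01736 s.
t = 92.7/1805 + 0.01736 = 0.06872 s.

69 ms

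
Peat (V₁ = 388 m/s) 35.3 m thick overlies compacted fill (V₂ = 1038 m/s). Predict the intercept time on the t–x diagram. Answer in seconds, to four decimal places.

tᵢ = 2h·√(V₂²−V₁²)/(V₁V₂).
√(V₂²−V₁²) = √(1038²−388²) = 962.8 m/s.
tᵢ = 2·35.3·962.8/(388·1038) = 0.16877 s.

0.1688 s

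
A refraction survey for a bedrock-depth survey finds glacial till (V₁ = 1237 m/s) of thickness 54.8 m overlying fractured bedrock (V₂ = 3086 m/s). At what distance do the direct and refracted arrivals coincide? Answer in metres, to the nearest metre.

θ_c = arcsin(1237/3086) = 23.63°, so cos θ_c = 0.9161 and tᵢ = 2h cos θ_c/V₁ = 0.0812 s.
At crossover x/V₁ = x/V₂ + tᵢ ⇒ x = tᵢ/(1/V₁ − 1/V₂) = 0.08117/(8.0841e-04 − 3.2404e-04) = 167.58 m.

168 m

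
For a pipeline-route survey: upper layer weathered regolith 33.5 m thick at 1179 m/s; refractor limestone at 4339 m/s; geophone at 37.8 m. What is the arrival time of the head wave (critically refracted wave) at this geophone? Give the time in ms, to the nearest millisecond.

t = x/V₂ + 2h·√(V₂²−V₁²)/(V₁V₂).
√(V₂²−V₁²) = √(4339²−1179²) = 4175.7 m/s; delay term = 2·33.5·4175.7/(1179·4339) = 0.05469 s.
t = 37.8/4339 + 0.05469 = 0.06340 s.

63 ms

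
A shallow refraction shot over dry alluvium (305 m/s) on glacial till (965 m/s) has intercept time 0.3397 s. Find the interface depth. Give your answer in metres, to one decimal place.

h = tᵢ·V₁·V₂ / (2·√(V₂²−V₁²)).
√(V₂²−V₁²) = √(965² − 305²) = 915.5 m/s.
h = 0.3397 s × 305 × 965 / (2 × 915.5) = 54.60 m.

54.6 m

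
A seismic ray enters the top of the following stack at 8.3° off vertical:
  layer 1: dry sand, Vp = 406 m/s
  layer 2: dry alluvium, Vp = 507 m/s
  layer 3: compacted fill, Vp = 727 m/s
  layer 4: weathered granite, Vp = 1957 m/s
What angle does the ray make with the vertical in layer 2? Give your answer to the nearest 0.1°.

Ray parameter p = sin 8.3° / 406 = 3.5556e-04 s/m.
sin θ_2 = p·V_2 = 3.5556e-04 × 507 = 0.1803.
θ_2 = 10.39° from the vertical.

10.4°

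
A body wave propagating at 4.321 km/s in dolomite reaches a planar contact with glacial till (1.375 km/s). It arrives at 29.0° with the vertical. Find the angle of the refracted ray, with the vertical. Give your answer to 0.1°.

8.9°

sin θ₁/V₁ = sin θ₂/V₂ ⇒ sin θ₂ = 1.375·sin 29.0°/4.321 = 1.375·0.4848/4.321 = 0.1543.
θ₂ = arcsin 0.1543 = 8.87° from the normal.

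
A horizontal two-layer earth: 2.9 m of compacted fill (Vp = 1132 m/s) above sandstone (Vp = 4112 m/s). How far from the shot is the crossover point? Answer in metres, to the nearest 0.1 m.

θ_c = arcsin(1132/4112) = 15.98°, so cos θ_c = 0.9614 and tᵢ = 2h cos θ_c/V₁ = 0.0049 s.
At crossover x/V₁ = x/V₂ + tᵢ ⇒ x = tᵢ/(1/V₁ − 1/V₂) = 0.00493/(8.8339e-04 − 2.4319e-04) = 7.69 m.

7.7 m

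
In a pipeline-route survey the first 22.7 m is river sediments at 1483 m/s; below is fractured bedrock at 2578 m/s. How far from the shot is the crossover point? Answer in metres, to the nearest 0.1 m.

x_cross = 2h·√((V₂+V₁)/(V₂−V₁)).
(V₂+V₁)/(V₂−V₁) = (2578+1483)/(2578−1483) = 3.7087; √ = 1.9258.
x_cross = 2·22.7·1.9258 = 87.43 m.

87.4 m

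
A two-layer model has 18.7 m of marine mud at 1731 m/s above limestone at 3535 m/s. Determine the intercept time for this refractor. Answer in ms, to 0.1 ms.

18.8 ms

tᵢ = 2h·√(V₂²−V₁²)/(V₁V₂).
√(V₂²−V₁²) = √(3535²−1731²) = 3082.2 m/s.
tᵢ = 2·18.7·3082.2/(1731·3535) = 0.01884 s.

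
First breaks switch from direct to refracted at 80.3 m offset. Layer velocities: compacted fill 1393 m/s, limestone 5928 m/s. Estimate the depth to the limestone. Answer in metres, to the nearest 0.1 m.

h = (x_cross/2)·√((V₂−V₁)/(V₂+V₁)).
(V₂−V₁)/(V₂+V₁) = (5928−1393)/(5928+1393) = 0.6195; √ = 0.7871.
h = (80.3/2)·0.7871 = 31.60 m.

31.6 m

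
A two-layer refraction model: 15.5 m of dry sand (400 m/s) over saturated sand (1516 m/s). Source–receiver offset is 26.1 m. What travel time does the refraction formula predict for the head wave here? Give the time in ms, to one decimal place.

92.0 ms

t = x/V₂ + 2h·√(V₂²−V₁²)/(V₁V₂).
√(V₂²−V₁²) = √(1516²−400²) = 1462.3 m/s; delay term = 2·15.5·1462.3/(400·1516) = 0.07475 s.
t = 26.1/1516 + 0.07475 = 0.09197 s.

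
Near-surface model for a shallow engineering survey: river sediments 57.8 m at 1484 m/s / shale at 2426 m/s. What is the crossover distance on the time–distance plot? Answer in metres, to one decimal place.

θ_c = arcsin(1484/2426) = 37.71°, so cos θ_c = 0.7911 and tᵢ = 2h cos θ_c/V₁ = 0.0616 s.
At crossover x/V₁ = x/V₂ + tᵢ ⇒ x = tᵢ/(1/V₁ − 1/V₂) = 0.06162/(6.7385e-04 − 4.1220e-04) = 235.52 m.

235.5 m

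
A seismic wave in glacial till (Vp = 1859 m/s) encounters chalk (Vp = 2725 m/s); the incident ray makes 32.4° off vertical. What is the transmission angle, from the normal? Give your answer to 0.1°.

sin θ₁/V₁ = sin θ₂/V₂ ⇒ sin θ₂ = 2725·sin 32.4°/1859 = 2725·0.5358/1859 = 0.7854.
θ₂ = arcsin 0.7854 = 51.76° from the normal.

51.8°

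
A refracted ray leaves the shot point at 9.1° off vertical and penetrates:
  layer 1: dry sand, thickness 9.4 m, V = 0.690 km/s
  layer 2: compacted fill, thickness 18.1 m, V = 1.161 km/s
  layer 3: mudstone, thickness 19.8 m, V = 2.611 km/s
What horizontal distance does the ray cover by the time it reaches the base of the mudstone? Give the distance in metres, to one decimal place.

Apply Snell's law at each interface; in layer i the horizontal offset is hᵢ·tan θᵢ.
Layer 1: θ = 9.10°; offset = 9.4·tan 9.10° = 1.506 m.
Layer 2: sin θ = 1.161·sin 9.1°/0.690 = 0.2661, θ = 15.43°; offset = 18.1·tan 15.43° = 4.997 m.
Layer 3: sin θ = 2.611·sin 9.1°/0.690 = 0.5985, θ = 36.76°; offset = 19.8·tan 36.76° = 14.791 m.
Σ offsets = 21.294 m.

21.3 m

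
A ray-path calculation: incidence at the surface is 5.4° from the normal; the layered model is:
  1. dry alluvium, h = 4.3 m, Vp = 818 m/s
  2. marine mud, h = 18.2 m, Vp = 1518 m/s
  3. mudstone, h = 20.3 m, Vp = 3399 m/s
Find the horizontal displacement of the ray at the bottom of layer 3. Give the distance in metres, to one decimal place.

12.3 m

p = sin θ₁/V₁ = sin 5.4°/818 = 1.1505e-04 s/m is conserved through the stack.
Layer 1: θ = 5.40°; offset = 4.3·tan 5.40° = 0.406 m.
Layer 2: sin θ = p·1518 = 0.1746 → θ = 10.06°; offset = 18.2·tan 10.06° = 3.228 m.
Layer 3: sin θ = p·3399 = 0.3910 → θ = 23.02°; offset = 20.3·tan 23.02° = 8.625 m.
Summing the layer offsets gives 12.260 m.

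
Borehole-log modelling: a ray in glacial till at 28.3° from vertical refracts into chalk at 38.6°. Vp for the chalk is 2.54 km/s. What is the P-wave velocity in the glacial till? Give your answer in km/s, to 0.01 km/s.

1.93 km/s

Snell's law: sin 28.3°/V₁ = sin 38.6°/V₂.
V₁ = V₂·sin 28.3°/sin 38.6° = 2.54 × 0.7599 = 1.93 km/s.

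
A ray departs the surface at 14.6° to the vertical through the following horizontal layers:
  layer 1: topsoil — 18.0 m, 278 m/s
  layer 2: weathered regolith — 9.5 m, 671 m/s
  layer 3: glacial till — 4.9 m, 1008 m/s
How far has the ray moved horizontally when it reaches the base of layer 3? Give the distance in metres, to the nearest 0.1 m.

Apply Snell's law at each interface; in layer i the horizontal offset is hᵢ·tan θᵢ.
Layer 1: θ = 14.60°; offset = 18.0·tan 14.60° = 4.689 m.
Layer 2: sin θ = 671·sin 14.6°/278 = 0.6084, θ = 37.47°; offset = 9.5·tan 37.47° = 7.283 m.
Layer 3: sin θ = 1008·sin 14.6°/278 = 0.9140, θ = 66.06°; offset = 4.9·tan 66.06° = 11.037 m.
Total horizontal offset = 23.009 m.

23.0 m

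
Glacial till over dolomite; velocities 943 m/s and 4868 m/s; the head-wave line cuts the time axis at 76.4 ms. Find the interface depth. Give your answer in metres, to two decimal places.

h = tᵢ·V₁·V₂ / (2·√(V₂²−V₁²)).
√(V₂²−V₁²) = √(4868² − 943²) = 4775.8 m/s.
h = 0.0764 s × 943 × 4868 / (2 × 4775.8) = 36.72 m.

36.72 m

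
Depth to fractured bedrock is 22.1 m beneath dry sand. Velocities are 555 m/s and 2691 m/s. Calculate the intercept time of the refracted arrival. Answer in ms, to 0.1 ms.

tᵢ = 2h·√(V₂²−V₁²)/(V₁V₂).
√(V₂²−V₁²) = √(2691²−555²) = 2633.1 m/s.
tᵢ = 2·22.1·2633.1/(555·2691) = 0.07793 s.

77.9 ms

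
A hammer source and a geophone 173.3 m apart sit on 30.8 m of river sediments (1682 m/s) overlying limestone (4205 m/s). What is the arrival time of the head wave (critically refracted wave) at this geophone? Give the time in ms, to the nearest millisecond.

75 ms

θ_c = arcsin(V₁/V₂) = arcsin(1682/4205) = 23.58°, cos θ_c = 0.9165.
Intercept time tᵢ = 2h cos θ_c / V₁ = 2·30.8·0.9165/1682 = 0.03357 s.
t = x/V₂ + tᵢ = 173.3/4205 + 0.03357 = 0.07478 s.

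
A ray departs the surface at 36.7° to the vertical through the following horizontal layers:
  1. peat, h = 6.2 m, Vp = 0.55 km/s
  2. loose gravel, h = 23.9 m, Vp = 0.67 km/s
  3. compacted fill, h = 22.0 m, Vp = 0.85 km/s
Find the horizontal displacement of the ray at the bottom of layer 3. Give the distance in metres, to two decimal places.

83.01 m

Apply Snell's law at each interface; in layer i the horizontal offset is hᵢ·tan θᵢ.
Layer 1: θ = 36.70°; offset = 6.2·tan 36.70° = 4.6213 m.
Layer 2: sin θ = 0.67·sin 36.7°/0.55 = 0.7280, θ = 46.72°; offset = 23.9·tan 46.72° = 25.3801 m.
Layer 3: sin θ = 0.85·sin 36.7°/0.55 = 0.9236, θ = 67.46°; offset = 22.0·tan 67.46° = 53.0042 m.
Σ offsets = 83.0057 m.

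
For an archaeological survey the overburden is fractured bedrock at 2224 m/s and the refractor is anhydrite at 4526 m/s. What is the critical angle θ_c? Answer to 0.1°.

Critical incidence: sin θ_c = V₁/V₂ = 2224/4526 = 0.4914.
θ_c = arcsin 0.4914 = 29.43°.

29.4°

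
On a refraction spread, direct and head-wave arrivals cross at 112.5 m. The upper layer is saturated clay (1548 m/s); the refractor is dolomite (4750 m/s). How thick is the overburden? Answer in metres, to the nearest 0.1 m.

40.1 m

x_cross = 2h·√((V₂+V₁)/(V₂−V₁)) → h = x_cross / (2·√((V₂+V₁)/(V₂−V₁))).
√((V₂+V₁)/(V₂−V₁)) = √((4750+1548)/(4750−1548)) = 1.4025.
h = 112.5 / (2·1.4025) = 40.11 m.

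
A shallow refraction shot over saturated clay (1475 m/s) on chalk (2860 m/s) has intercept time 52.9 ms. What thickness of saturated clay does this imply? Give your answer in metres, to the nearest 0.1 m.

45.5 m

h = tᵢ·V₁·V₂ / (2·√(V₂²−V₁²)).
√(V₂²−V₁²) = √(2860² − 1475²) = 2450.3 m/s.
h = 0.0529 s × 1475 × 2860 / (2 × 2450.3) = 45.54 m.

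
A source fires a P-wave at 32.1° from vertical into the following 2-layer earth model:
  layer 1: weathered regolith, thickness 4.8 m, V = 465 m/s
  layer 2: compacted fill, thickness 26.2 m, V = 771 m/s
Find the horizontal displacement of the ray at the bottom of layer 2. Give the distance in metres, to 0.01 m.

51.82 m

Ray parameter p = sin 32.1° / 465 m/s = 1.1428e-03 s/m.
Layer 1: θ = 32.10°; offset = 4.8·tan 32.10° = 3.0110 m.
Layer 2: sin θ = p·771 = 0.8811 → θ = 61.77°; offset = 26.2·tan 61.77° = 48.8106 m.
Σ offsets = 51.8217 m.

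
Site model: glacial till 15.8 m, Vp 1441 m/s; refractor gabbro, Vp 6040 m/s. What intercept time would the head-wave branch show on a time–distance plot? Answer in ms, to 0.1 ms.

21.3 ms

tᵢ = 2h·√(V₂²−V₁²)/(V₁V₂).
√(V₂²−V₁²) = √(6040²−1441²) = 5865.6 m/s.
tᵢ = 2·15.8·5865.6/(1441·6040) = 0.02130 s.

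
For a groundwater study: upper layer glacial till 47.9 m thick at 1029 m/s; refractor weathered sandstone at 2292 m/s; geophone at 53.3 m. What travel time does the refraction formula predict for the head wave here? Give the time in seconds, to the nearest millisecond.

θ_c = arcsin(V₁/V₂) = arcsin(1029/2292) = 26.68°, cos θ_c = 0.8936.
Intercept time tᵢ = 2h cos θ_c / V₁ = 2·47.9·0.8936/1029 = 0.08319 s.
t = x/V₂ + tᵢ = 53.3/2292 + 0.08319 = 0.10644 s.

0.106 s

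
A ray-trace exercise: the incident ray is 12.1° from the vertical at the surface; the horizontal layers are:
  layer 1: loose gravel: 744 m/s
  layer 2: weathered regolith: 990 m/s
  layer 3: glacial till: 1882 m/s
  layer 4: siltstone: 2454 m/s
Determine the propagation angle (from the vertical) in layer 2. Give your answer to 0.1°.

16.2°

Ray parameter p = sin 12.1° / 744 = 2.8175e-04 s/m.
sin θ_2 = p·V_2 = 2.8175e-04 × 990 = 0.2789.
θ_2 = arcsin 0.2789 = 16.20°.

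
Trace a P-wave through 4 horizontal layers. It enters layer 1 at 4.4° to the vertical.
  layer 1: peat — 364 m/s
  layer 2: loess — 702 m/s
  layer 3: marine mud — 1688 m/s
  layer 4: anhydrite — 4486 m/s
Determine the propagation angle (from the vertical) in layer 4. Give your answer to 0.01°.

Ray parameter p = sin 4.4° / 364 = 2.1077e-04 s/m.
sin θ_4 = p·V_4 = 2.1077e-04 × 4486 = 0.9455.
θ_4 = arcsin 0.9455 = 71.00°.

71.00°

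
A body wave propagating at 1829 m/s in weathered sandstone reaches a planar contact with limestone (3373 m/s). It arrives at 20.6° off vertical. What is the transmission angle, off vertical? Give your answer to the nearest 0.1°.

sin θ₁/V₁ = sin θ₂/V₂ ⇒ sin θ₂ = 3373·sin 20.6°/1829 = 3373·0.3518/1829 = 0.6489.
θ₂ = sin⁻¹(0.6489) = 40.46° (from vertical).

40.5°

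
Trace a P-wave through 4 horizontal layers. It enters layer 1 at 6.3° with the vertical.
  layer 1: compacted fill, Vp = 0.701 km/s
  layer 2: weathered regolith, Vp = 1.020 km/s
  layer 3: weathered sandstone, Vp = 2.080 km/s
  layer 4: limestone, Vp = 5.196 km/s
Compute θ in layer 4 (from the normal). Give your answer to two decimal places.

Snell's law across each interface conserves sin θ / V, so sin θ_4 = V_4·sin θ₁/V₁.
sin θ_4 = 5.196 × sin 6.3° / 0.701 = 0.8134.
θ_4 = arcsin 0.8134 = 54.43°.

54.43°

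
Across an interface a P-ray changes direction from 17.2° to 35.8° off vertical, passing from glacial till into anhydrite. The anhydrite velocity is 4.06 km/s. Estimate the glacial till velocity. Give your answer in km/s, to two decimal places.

2.05 km/s

sin 17.2° = 0.2957; sin 35.8° = 0.5850.
V₁ = V₂·(sin θ₁/sin θ₂) = 4.06·(0.2957/0.5850) = 2.05 km/s.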